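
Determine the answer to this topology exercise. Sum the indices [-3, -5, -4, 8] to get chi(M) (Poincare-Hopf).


Poincare-Hopf: chi(M) = sum of indices of zeros.
chi = (-3) + (-5) + (-4) + (8) = -4

-4


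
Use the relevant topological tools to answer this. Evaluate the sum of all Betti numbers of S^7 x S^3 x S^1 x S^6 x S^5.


Total Betti number is multiplicative under products.
Each S^d (d>=1) has total Betti number 2.
There are 5 sphere factors.
Total = 2^5 = 32

32


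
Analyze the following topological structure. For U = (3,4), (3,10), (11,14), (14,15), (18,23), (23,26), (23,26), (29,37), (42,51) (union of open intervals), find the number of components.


Sort and merge overlapping open intervals.
Merged: (3,10), (11,14), (14,15), (18,23), (23,26), (29,37), (42,51).
Number of components = 7

7


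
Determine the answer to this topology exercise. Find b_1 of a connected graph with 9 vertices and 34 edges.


For a connected graph: rank(pi_1) = b_1 = E - V + 1 = 1 - chi.
chi = V - E = 9 - 34 = -25.
rank = 1 - (-25) = 34 - 9 + 1 = 26

26


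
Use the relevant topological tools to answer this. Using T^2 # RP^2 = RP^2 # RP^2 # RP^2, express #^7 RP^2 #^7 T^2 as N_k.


Since a >= 1, the sum is non-orientable; each T^2 can be replaced by RP^2 # RP^2 (since T^2#RP^2 = 3RP^2).
Total crosscaps k = 7 + 2*7 = 21.
Check via chi: chi = 7*1 + 7*0 - (7+7-1)*2 = -19 = 2 - k = -19. Consistent.

21


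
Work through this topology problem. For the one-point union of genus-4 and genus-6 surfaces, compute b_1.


For a wedge: H_1(A v B) = H_1(A) + H_1(B).
b_1(Sigma_4) = 8, b_1(Sigma_6) = 12.
b_1 = 8 + 12 = 20

20


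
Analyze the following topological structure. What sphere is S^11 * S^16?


Join of spheres: S^m * S^n = S^{m+n+1}.
dim = 11 + 16 + 1 = 28

28


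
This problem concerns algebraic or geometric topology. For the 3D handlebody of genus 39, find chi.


A genus-g handlebody deformation retracts to a wedge of g circles.
chi(vee_g S^1) = 1 - g.
chi(H_39) = 1 - 39 = -38

-38


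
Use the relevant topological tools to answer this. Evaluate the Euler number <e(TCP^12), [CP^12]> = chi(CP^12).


For any closed oriented manifold, <e(TM),[M]> = chi(M).
chi(CP^12) = 12+1 = 13

13


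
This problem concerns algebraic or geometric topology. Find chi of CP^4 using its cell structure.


CP^4 has one cell in each even dimension 0, 2, ..., 2*4 (4+1 cells total).
All cells are even-dimensional, so chi = number of cells.
chi = 4 + 1 = 5

5


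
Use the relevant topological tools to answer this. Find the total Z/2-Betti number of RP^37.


H^k(RP^37; Z/2) = Z/2 for each 0 <= k <= 37.
Total dimension = 37 + 1 = 38

38


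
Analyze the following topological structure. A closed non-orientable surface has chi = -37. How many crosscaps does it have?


chi = 2 - k for closed non-orientable surfaces with k crosscaps.
-37 = 2 - k
k = 2 - (-37) = 39

39


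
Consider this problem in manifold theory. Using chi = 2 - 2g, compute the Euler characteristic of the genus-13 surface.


For a closed orientable surface of genus g: chi = 2 - 2g.
Here g = 13.
chi = 2 - 2*13 = 2 - 26 = -24

-24


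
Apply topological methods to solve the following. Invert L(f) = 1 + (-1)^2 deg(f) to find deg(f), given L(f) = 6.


L(f) = 1 + (-1)^2 deg(f) on S^2.
6 = 1 + (-1)^2 * deg(f)
(-1)^2 * deg(f) = 5
deg(f) = 5

5


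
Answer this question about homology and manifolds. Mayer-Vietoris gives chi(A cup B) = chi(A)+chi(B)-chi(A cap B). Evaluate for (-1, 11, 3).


chi(A cup B) = chi(A) + chi(B) - chi(A cap B)
= -1 + (11) - (3)
= 7

7


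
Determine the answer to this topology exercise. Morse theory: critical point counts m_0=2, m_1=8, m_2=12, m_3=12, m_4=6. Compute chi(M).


Morse theory: chi(M) = sum_k (-1)^k m_k where m_k = #(index-k critical points).
= (2) + (-8) + (12) + (-12) + (6) = 0

0


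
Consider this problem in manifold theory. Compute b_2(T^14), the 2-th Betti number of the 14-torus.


By the Kunneth formula, b_k(T^n) = C(n,k).
b_2(T^14) = C(14,2).
C(14,2) = 14!/(2!*12!) = 91

91


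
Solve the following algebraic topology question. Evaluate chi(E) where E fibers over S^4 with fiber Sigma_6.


chi(S^4) = 2 (n even), chi(Sigma_6) = 2 - 2*6 = -10.
chi(E) = 2 * (-10) = -20

-20


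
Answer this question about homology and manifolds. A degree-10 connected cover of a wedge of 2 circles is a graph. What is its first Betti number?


Nielsen-Schreier: an index-n subgroup of F_r is free of rank 1 + n(r-1).
Equivalently: chi(cover) = n*chi(base); chi(vee_r S^1) = 1 - 2 = -1.
chi(E) = 10*(-1) = -10; rank = 1 - chi(E) = 1 - (-10) = 11.
rank = 1 + 10*(2-1) = 1 + 10 = 11

11


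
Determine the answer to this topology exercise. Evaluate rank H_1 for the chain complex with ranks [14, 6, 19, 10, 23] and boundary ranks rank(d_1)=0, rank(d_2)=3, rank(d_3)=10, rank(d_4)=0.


rank H_k = rank(ker d_k) - rank(im d_{k+1}).
rank(ker d_1) = rank(C_1) - rank(d_1) = 6 - 0 = 6.
rank(im d_{1+1}) = 3.
rank H_1 = 6 - 3 = 3

3


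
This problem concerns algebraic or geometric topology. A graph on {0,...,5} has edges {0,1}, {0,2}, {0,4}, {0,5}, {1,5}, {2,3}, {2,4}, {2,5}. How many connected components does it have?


Run DFS/union-find over 6 vertices.
V = 6, E = 8.
Number of components = 1

1


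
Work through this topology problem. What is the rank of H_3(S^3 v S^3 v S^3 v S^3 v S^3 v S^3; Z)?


For a wedge of spheres, H_k (k>0) is free on one generator per sphere of dimension k.
Spheres of dimension 3: count = 6.
b_3 = 6

6


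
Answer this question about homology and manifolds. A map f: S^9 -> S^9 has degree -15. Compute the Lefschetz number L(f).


On S^9: L(f) = tr(f_0*) + (-1)^9 tr(f_9*) = 1 + (-1)^9 * deg(f).
L(f) = 1 + (-1)^9 * -15 = 1 + 15 = 16

16


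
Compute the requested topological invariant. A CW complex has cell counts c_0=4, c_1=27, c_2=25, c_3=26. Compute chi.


chi = sum_k (-1)^k c_k.
= (-1)^0*4 + (-1)^1*27 + (-1)^2*25 + (-1)^3*26
= (4) + (-27) + (25) + (-26)
= -24

-24


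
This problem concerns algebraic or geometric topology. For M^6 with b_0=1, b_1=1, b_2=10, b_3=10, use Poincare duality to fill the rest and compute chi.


By Poincare duality b_k = b_{6-k}, so full Betti numbers: b_0=1, b_1=1, b_2=10, b_3=10, b_4=10, b_5=1, b_6=1.
chi = sum (-1)^k b_k = 10

10


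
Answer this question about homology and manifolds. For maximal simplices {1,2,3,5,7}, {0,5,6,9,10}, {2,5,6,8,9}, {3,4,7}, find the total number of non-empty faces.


Each maximal simplex on m vertices has 2^m - 1 nonempty faces.
Take the union (dedupe shared faces).
Total distinct faces = 87

87


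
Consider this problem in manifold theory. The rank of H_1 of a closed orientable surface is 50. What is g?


For a closed orientable surface: b_1 = 2g.
50 = 2g
g = 50 / 2 = 25

25


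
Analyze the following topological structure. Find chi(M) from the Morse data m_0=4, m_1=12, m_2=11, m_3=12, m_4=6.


Morse theory: chi(M) = sum_k (-1)^k m_k where m_k = #(index-k critical points).
= (4) + (-12) + (11) + (-12) + (6) = -3

-3


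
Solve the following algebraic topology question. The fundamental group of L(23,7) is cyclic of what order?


pi_1(L(p,q)) = Z/pZ for any q coprime to p.
|pi_1(L(23,7))| = 23

23


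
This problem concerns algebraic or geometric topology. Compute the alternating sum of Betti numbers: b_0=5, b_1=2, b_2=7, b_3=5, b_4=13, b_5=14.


chi = sum_k (-1)^k b_k.
= (5) + (-2) + (7) + (-5) + (13) + (-14)
= 4

4


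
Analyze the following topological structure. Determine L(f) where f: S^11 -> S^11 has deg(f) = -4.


On S^11: L(f) = tr(f_0*) + (-1)^11 tr(f_11*) = 1 + (-1)^11 * deg(f).
L(f) = 1 + (-1)^11 * -4 = 1 + 4 = 5

5


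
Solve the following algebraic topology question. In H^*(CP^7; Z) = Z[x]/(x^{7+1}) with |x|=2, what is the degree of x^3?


|x| = 2 in H^*(CP^n).
|x^3| = 3 * |x| = 3 * 2 = 6

6


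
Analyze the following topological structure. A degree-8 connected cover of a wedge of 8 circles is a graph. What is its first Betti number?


Nielsen-Schreier: an index-n subgroup of F_r is free of rank 1 + n(r-1).
Equivalently: chi(cover) = n*chi(base); chi(vee_r S^1) = 1 - 8 = -7.
chi(E) = 8*(-7) = -56; rank = 1 - chi(E) = 1 - (-56) = 57.
rank = 1 + 8*(8-1) = 1 + 56 = 57

57


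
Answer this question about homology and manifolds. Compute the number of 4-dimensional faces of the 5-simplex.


Delta^5 has 5+1 vertices. A 4-face is a choice of 4+1 vertices.
f_4 = C(5+1, 4+1) = C(6,5) = 6

6


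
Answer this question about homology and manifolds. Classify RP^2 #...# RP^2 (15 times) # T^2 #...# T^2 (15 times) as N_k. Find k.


Since a >= 1, the sum is non-orientable; each T^2 can be replaced by RP^2 # RP^2 (since T^2#RP^2 = 3RP^2).
Total crosscaps k = 15 + 2*15 = 45.
Check via chi: chi = 15*1 + 15*0 - (15+15-1)*2 = -43 = 2 - k = -43. Consistent.

45


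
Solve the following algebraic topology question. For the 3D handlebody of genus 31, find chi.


A genus-g handlebody deformation retracts to a wedge of g circles.
chi(vee_g S^1) = 1 - g.
chi(H_31) = 1 - 31 = -30

-30


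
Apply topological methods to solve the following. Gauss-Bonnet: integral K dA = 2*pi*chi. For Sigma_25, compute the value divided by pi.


Gauss-Bonnet: integral K dA = 2*pi*chi(M).
chi(Sigma_25) = 2 - 2*25 = -48.
(integral K dA)/pi = 2*chi = 2*(-48) = -96

-96


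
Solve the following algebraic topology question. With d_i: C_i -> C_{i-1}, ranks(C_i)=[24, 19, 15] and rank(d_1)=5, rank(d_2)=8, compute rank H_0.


rank H_k = rank(ker d_k) - rank(im d_{k+1}).
rank(ker d_0) = rank(C_0) - rank(d_0) = 24 - 0 = 24.
rank(im d_{0+1}) = 5.
rank H_0 = 24 - 5 = 19

19


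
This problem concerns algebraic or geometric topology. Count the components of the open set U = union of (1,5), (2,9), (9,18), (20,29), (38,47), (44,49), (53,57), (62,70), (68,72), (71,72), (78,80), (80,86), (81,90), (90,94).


Sort and merge overlapping open intervals.
Merged: (1,9), (9,18), (20,29), (38,49), (53,57), (62,72), (78,80), (80,90), (90,94).
Number of components = 9

9


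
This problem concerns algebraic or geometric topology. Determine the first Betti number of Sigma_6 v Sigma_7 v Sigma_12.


For a wedge X v Y: reduced H_k(X v Y) = H_k(X) + H_k(Y).
Each Sigma_g contributes b_1 = 2g.
b_1 = 12 + 14 + 24 = 50

50


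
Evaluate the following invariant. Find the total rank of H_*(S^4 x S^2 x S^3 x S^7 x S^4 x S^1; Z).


Total Betti number is multiplicative under products.
Each S^d (d>=1) has total Betti number 2.
There are 6 sphere factors.
Total = 2^6 = 64

64


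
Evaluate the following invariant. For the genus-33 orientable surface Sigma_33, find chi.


For a closed orientable surface of genus g: chi = 2 - 2g.
Here g = 33.
chi = 2 - 2*33 = 2 - 66 = -64

-64


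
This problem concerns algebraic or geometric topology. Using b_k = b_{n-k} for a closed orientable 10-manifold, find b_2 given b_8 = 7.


Poincare duality for closed orientable n-manifolds: b_k = b_{n-k}.
Here n = 10, so b_2 = b_8 = 7

7


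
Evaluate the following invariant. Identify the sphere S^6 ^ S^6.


S^m ^ S^n = S^{m+n}.
k = 6 + 6 = 12

12


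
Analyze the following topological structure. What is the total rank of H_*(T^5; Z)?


b_k(T^5) = C(5,k), so the sum over k is sum_k C(5,k) = 2^5.
Total = 2^5 = 32

32


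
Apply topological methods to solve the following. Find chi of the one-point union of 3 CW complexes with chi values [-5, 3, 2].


chi(A v B) = chi(A) + chi(B) - 1 (one point identified).
For 3 spaces: chi = (sum chi_i) - (3 - 1).
sum = 0; chi = 0 - 2 = -2

-2


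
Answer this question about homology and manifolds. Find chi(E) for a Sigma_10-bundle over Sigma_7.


For a fiber bundle F -> E -> B (with CW structure): chi(E) = chi(B) * chi(F).
chi(Sigma_7) = -12, chi(Sigma_10) = -18.
chi(E) = (-12) * (-18) = 216

216


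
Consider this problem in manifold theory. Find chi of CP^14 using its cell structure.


CP^14 has one cell in each even dimension 0, 2, ..., 2*14 (14+1 cells total).
All cells are even-dimensional, so chi = number of cells.
chi = 14 + 1 = 15

15


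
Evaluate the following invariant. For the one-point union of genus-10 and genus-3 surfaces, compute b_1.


For a wedge: H_1(A v B) = H_1(A) + H_1(B).
b_1(Sigma_10) = 20, b_1(Sigma_3) = 6.
b_1 = 20 + 6 = 26

26


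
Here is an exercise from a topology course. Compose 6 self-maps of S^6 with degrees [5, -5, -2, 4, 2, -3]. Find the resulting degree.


Degree is multiplicative: deg(composition) = product of degrees.
= (5) * (-5) * (-2) * (4) * (2) * (-3) = -1200

-1200


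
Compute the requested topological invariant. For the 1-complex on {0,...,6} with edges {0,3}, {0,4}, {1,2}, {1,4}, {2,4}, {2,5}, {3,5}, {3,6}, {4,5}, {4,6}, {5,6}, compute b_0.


Run DFS/union-find over 7 vertices.
V = 7, E = 11.
Number of components = 1

1


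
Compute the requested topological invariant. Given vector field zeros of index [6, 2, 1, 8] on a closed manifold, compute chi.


Poincare-Hopf: chi(M) = sum of indices of zeros.
chi = (6) + (2) + (1) + (8) = 17

17


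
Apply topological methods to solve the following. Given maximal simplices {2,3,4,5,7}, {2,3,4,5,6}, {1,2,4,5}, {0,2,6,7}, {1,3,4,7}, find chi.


Enumerate all faces; f-vector: f_0=8, f_1=23, f_2=26, f_3=12, f_4=2.
chi = sum (-1)^k f_k = 1

1


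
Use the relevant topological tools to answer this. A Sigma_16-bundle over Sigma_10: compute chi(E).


For a fiber bundle F -> E -> B (with CW structure): chi(E) = chi(B) * chi(F).
chi(Sigma_10) = -18, chi(Sigma_16) = -30.
chi(E) = (-18) * (-30) = 540

540


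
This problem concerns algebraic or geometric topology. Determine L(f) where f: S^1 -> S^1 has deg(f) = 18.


On S^1: L(f) = tr(f_0*) + (-1)^1 tr(f_1*) = 1 + (-1)^1 * deg(f).
L(f) = 1 + (-1)^1 * 18 = 1 + -18 = -17

-17


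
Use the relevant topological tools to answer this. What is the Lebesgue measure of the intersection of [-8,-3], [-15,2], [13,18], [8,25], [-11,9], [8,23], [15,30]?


Intersection = [max(a_i), min(b_i)] = [15, -3].
Since 15 > -3, the intersection is empty.
Length = 0

0


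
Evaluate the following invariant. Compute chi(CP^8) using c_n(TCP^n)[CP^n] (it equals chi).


For any closed oriented manifold, <e(TM),[M]> = chi(M).
chi(CP^8) = 8+1 = 9

9


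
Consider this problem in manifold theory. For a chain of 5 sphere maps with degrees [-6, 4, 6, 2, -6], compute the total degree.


Degree is multiplicative: deg(composition) = product of degrees.
= (-6) * (4) * (6) * (2) * (-6) = 1728

1728


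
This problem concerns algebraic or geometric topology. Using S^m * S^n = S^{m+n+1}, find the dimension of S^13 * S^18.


Join of spheres: S^m * S^n = S^{m+n+1}.
dim = 13 + 18 + 1 = 32

32


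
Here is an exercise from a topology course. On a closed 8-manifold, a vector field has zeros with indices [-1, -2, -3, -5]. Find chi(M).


Poincare-Hopf: chi(M) = sum of indices of zeros.
chi = (-1) + (-2) + (-3) + (-5) = -11

-11


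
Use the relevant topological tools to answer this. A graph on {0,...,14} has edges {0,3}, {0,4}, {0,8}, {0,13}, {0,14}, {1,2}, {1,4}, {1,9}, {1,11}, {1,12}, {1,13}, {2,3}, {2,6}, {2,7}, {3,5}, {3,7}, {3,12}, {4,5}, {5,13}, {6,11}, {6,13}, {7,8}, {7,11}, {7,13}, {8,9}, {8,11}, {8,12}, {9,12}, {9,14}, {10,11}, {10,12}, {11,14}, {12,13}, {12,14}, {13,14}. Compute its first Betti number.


b_1 = E - V + (number of components).
E = 35, V = 15, components = 1.
b_1 = 35 - 15 + 1 = 21

21


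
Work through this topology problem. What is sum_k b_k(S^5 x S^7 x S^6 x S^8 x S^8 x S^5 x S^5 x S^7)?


Total Betti number is multiplicative under products.
Each S^d (d>=1) has total Betti number 2.
There are 8 sphere factors.
Total = 2^8 = 256

256


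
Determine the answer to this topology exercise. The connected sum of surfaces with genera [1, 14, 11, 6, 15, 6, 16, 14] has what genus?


Genus is additive under connected sum of orientable surfaces.
g = 1 + 14 + 11 + 6 + 15 + 6 + 16 + 14 = 83

83


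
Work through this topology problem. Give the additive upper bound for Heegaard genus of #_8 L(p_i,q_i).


Heegaard genus satisfies g(A#B) <= g(A) + g(B).
Each lens space has g = 1.
Upper bound: 8 * 1 = 8

8


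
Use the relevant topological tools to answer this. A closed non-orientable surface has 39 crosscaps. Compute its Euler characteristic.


For a non-orientable closed surface with k crosscaps: chi = 2 - k.
Here k = 39.
chi = 2 - 39 = -37

-37


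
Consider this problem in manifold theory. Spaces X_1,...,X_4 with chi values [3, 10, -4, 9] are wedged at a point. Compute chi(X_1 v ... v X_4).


chi(A v B) = chi(A) + chi(B) - 1 (one point identified).
For 4 spaces: chi = (sum chi_i) - (4 - 1).
sum = 18; chi = 18 - 3 = 15

15


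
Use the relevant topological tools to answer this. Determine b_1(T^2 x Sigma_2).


pi_1(A x B) = pi_1(A) x pi_1(B); rank of abelianization = b_1.
b_1(T^2) = 2, b_1(Sigma_2) = 2*2 = 4.
b_1(product) = 2 + 4 = 6

6


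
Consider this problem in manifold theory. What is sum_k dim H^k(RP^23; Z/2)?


H^k(RP^23; Z/2) = Z/2 for each 0 <= k <= 23.
Total dimension = 23 + 1 = 24

24


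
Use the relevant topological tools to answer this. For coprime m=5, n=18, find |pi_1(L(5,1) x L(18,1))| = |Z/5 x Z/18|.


pi_1(X x Y) = pi_1(X) x pi_1(Y).
pi_1(L(5,1)) = Z/5, pi_1(L(18,1)) = Z/18.
|Z/5 x Z/18| = 5 * 18 = 90

90


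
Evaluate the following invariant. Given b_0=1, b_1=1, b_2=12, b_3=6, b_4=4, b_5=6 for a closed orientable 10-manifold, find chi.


By Poincare duality b_k = b_{10-k}, so full Betti numbers: b_0=1, b_1=1, b_2=12, b_3=6, b_4=4, b_5=6, b_6=4, b_7=6, b_8=12, b_9=1, b_10=1.
chi = sum (-1)^k b_k = 14

14


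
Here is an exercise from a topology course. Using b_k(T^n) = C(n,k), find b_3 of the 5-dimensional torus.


By the Kunneth formula, b_k(T^n) = C(n,k).
b_3(T^5) = C(5,3).
C(5,3) = 5!/(3!*2!) = 10

10


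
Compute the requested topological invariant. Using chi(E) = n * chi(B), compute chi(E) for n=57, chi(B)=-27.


For a finite covering: chi(E) = (number of sheets) * chi(B).
chi(E) = 57 * (-27) = -1539

-1539


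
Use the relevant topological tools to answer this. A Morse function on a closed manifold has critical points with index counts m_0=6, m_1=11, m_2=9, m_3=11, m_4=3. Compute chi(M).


Morse theory: chi(M) = sum_k (-1)^k m_k where m_k = #(index-k critical points).
= (6) + (-11) + (9) + (-11) + (3) = -4

-4


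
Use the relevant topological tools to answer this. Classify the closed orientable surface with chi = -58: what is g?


chi = 2 - 2g for closed orientable surfaces.
-58 = 2 - 2g
2g = 2 - (-58) = 60
g = 30

30


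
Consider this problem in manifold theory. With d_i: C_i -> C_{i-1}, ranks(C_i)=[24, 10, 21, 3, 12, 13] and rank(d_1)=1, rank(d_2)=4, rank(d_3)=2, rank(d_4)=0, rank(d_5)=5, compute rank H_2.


rank H_k = rank(ker d_k) - rank(im d_{k+1}).
rank(ker d_2) = rank(C_2) - rank(d_2) = 21 - 4 = 17.
rank(im d_{2+1}) = 2.
rank H_2 = 17 - 2 = 15

15


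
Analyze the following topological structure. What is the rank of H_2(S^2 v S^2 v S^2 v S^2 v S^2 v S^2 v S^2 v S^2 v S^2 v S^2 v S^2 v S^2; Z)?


For a wedge of spheres, H_k (k>0) is free on one generator per sphere of dimension k.
Spheres of dimension 2: count = 12.
b_2 = 12

12


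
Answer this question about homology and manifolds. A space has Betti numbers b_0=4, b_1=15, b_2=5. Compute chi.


chi = sum_k (-1)^k b_k.
= (4) + (-15) + (5)
= -6

-6


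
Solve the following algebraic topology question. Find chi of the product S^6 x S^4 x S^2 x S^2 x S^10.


chi is multiplicative: chi(X x Y) = chi(X) chi(Y).
Each even-dim sphere has chi = 2. There are 5 factors.
chi = 2^5 = 32

32


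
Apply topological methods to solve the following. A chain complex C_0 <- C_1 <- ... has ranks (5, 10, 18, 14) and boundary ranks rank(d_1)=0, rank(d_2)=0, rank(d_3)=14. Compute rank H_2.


rank H_k = rank(ker d_k) - rank(im d_{k+1}).
rank(ker d_2) = rank(C_2) - rank(d_2) = 18 - 0 = 18.
rank(im d_{2+1}) = 14.
rank H_2 = 18 - 14 = 4

4


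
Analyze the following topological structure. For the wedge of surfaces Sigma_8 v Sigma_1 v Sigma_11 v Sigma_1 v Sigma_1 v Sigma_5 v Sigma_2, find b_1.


For a wedge X v Y: reduced H_k(X v Y) = H_k(X) + H_k(Y).
Each Sigma_g contributes b_1 = 2g.
b_1 = 16 + 2 + 22 + 2 + 2 + 10 + 4 = 58

58


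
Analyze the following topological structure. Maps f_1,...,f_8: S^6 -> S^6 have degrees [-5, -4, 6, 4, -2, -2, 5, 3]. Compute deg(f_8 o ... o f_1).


Degree is multiplicative: deg(composition) = product of degrees.
= (-5) * (-4) * (6) * (4) * (-2) * (-2) * (5) * (3) = 28800

28800


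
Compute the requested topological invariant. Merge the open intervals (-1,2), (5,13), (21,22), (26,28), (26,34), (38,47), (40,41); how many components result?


Sort and merge overlapping open intervals.
Merged: (-1,2), (5,13), (21,22), (26,34), (38,47).
Number of components = 5

5


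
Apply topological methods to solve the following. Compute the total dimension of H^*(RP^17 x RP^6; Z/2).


dim H^*(RP^n; Z/2) = n+1 (one Z/2 in each degree 0..n).
Total Betti number is multiplicative.
Total = (17+1) * (6+1) = 18 * 7 = 126

126


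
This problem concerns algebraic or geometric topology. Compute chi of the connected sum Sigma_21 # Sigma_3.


chi(Sigma_21) = 2 - 2*21 = -40
chi(Sigma_3) = 2 - 2*3 = -4
For surfaces: chi(A#B) = chi(A) + chi(B) - 2.
chi = -40 + -4 - 2 = -46

-46


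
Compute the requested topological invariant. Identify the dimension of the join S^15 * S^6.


Join of spheres: S^m * S^n = S^{m+n+1}.
dim = 15 + 6 + 1 = 22

22


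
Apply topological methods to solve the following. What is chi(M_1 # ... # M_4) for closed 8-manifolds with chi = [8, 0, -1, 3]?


For n-manifolds: chi(A#B) = chi(A) + chi(B) - chi(S^8).
chi(S^8) = 1 + (-1)^8 = 2.
chi(#) = (sum chi_i) - (4-1)*chi(S^8) = 10 - 3*2 = 4

4


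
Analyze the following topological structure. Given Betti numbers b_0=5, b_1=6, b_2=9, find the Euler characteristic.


chi = sum_k (-1)^k b_k.
= (5) + (-6) + (9)
= 8

8


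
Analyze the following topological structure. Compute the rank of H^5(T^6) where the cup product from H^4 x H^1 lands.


Cup product: H^p x H^q -> H^{p+q}; here p+q = 4+1 = 5.
rank H^k(T^n) = C(n,k).
C(6,5) = 6

6


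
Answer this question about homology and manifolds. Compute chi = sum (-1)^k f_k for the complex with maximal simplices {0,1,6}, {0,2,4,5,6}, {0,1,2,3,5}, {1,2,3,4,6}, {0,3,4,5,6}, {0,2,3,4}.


Enumerate all faces; f-vector: f_0=7, f_1=21, f_2=32, f_3=20, f_4=4.
chi = sum (-1)^k f_k = 2

2


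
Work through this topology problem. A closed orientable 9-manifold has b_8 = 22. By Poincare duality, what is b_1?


Poincare duality for closed orientable n-manifolds: b_k = b_{n-k}.
Here n = 9, so b_1 = b_8 = 22

22


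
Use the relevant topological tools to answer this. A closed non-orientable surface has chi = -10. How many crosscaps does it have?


chi = 2 - k for closed non-orientable surfaces with k crosscaps.
-10 = 2 - k
k = 2 - (-10) = 12

12


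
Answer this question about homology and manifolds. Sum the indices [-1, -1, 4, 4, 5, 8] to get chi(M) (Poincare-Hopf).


Poincare-Hopf: chi(M) = sum of indices of zeros.
chi = (-1) + (-1) + (4) + (4) + (5) + (8) = 19

19


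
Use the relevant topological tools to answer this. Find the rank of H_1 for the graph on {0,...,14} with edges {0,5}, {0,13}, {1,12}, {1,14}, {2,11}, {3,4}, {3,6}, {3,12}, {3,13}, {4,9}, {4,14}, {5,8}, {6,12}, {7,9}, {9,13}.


b_1 = E - V + (number of components).
E = 15, V = 15, components = 3.
b_1 = 15 - 15 + 3 = 3

3


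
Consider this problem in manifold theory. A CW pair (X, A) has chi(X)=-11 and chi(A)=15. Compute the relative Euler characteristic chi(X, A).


Relative Euler characteristic: chi(X, A) = chi(X) - chi(A).
= -11 - (15) = -26

-26


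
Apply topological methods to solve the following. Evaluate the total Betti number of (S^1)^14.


b_k(T^14) = C(14,k), so the sum over k is sum_k C(14,k) = 2^14.
Total = 2^14 = 16384

16384


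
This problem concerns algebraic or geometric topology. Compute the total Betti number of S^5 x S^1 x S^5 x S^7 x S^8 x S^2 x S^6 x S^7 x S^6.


Total Betti number is multiplicative under products.
Each S^d (d>=1) has total Betti number 2.
There are 9 sphere factors.
Total = 2^9 = 512

512


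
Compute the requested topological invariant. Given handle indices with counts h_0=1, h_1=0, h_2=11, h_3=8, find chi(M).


Handles of index k contribute (-1)^k to chi (same as CW cells).
chi = (1) + (0) + (11) + (-8) = 4

4


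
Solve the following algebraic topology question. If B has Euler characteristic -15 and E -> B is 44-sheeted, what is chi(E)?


For a finite covering: chi(E) = (number of sheets) * chi(B).
chi(E) = 44 * (-15) = -660

-660


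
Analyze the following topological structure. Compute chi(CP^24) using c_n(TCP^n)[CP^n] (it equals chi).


For any closed oriented manifold, <e(TM),[M]> = chi(M).
chi(CP^24) = 24+1 = 25

25


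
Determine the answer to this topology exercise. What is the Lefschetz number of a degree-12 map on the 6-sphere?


On S^6: L(f) = tr(f_0*) + (-1)^6 tr(f_6*) = 1 + (-1)^6 * deg(f).
L(f) = 1 + (-1)^6 * 12 = 1 + 12 = 13

13


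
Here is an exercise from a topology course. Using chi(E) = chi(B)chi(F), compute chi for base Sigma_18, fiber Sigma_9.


For a fiber bundle F -> E -> B (with CW structure): chi(E) = chi(B) * chi(F).
chi(Sigma_18) = -34, chi(Sigma_9) = -16.
chi(E) = (-34) * (-16) = 544

544


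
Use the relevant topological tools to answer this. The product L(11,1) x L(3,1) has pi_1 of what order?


pi_1(X x Y) = pi_1(X) x pi_1(Y).
pi_1(L(11,1)) = Z/11, pi_1(L(3,1)) = Z/3.
|Z/11 x Z/3| = 11 * 3 = 33

33


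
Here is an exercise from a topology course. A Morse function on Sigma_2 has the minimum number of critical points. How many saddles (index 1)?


A perfect Morse function has m_k = b_k.
For Sigma_2: b_0=1, b_1=2g=4, b_2=1.
Saddles m_1 = 2g = 4

4


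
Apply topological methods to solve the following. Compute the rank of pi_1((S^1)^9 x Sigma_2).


pi_1(A x B) = pi_1(A) x pi_1(B); rank of abelianization = b_1.
b_1(T^9) = 9, b_1(Sigma_2) = 2*2 = 4.
b_1(product) = 9 + 4 = 13

13


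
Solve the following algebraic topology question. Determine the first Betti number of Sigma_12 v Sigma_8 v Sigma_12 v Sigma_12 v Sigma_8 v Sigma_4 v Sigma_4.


For a wedge X v Y: reduced H_k(X v Y) = H_k(X) + H_k(Y).
Each Sigma_g contributes b_1 = 2g.
b_1 = 24 + 16 + 24 + 24 + 16 + 8 + 8 = 120

120


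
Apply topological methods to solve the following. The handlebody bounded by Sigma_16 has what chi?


A genus-g handlebody deformation retracts to a wedge of g circles.
chi(vee_g S^1) = 1 - g.
chi(H_16) = 1 - 16 = -15

-15


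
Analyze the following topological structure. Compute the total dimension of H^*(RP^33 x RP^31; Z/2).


dim H^*(RP^n; Z/2) = n+1 (one Z/2 in each degree 0..n).
Total Betti number is multiplicative.
Total = (33+1) * (31+1) = 34 * 32 = 1088

1088


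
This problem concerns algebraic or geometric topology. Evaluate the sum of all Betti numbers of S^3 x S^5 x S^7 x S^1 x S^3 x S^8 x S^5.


Total Betti number is multiplicative under products.
Each S^d (d>=1) has total Betti number 2.
There are 7 sphere factors.
Total = 2^7 = 128

128


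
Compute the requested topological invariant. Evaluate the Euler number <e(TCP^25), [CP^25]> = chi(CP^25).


For any closed oriented manifold, <e(TM),[M]> = chi(M).
chi(CP^25) = 25+1 = 26

26


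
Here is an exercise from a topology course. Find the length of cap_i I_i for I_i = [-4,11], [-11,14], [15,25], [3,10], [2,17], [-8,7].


Intersection = [max(a_i), min(b_i)] = [15, 7].
Since 15 > 7, the intersection is empty.
Length = 0

0


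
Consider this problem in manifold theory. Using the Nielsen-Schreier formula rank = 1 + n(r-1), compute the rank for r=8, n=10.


Nielsen-Schreier: an index-n subgroup of F_r is free of rank 1 + n(r-1).
Equivalently: chi(cover) = n*chi(base); chi(vee_r S^1) = 1 - 8 = -7.
chi(E) = 10*(-7) = -70; rank = 1 - chi(E) = 1 - (-70) = 71.
rank = 1 + 10*(8-1) = 1 + 70 = 71

71


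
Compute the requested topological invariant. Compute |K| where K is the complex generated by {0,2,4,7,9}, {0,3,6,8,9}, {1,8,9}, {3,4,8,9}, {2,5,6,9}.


Each maximal simplex on m vertices has 2^m - 1 nonempty faces.
Take the union (dedupe shared faces).
Total distinct faces = 79

79


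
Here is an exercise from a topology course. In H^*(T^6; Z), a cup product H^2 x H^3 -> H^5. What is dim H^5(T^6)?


Cup product: H^p x H^q -> H^{p+q}; here p+q = 2+3 = 5.
rank H^k(T^n) = C(n,k).
C(6,5) = 6

6


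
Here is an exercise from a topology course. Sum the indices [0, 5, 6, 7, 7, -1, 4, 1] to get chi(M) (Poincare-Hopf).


Poincare-Hopf: chi(M) = sum of indices of zeros.
chi = (0) + (5) + (6) + (7) + (7) + (-1) + (4) + (1) = 29

29


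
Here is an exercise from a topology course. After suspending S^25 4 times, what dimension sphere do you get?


Each suspension raises dimension by 1: Sigma S^n = S^{n+1}.
Sigma^4 S^25 = S^{25+4} = S^29

29


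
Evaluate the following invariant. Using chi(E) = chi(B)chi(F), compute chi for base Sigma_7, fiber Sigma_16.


For a fiber bundle F -> E -> B (with CW structure): chi(E) = chi(B) * chi(F).
chi(Sigma_7) = -12, chi(Sigma_16) = -30.
chi(E) = (-12) * (-30) = 360

360


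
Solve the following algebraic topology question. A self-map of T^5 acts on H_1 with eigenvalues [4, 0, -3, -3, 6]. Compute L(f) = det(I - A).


For a torus self-map: L(f) = det(I - A) where A acts on H_1.
L(f) = (1-4) * (1-0) * (1--3) * (1--3) * (1-6) = -3 * 1 * 4 * 4 * -5 = 240

240


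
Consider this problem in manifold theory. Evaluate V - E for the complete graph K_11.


K_11: V = 11, E = C(11,2) = 55.
chi = V - E = 11 - 55 = -44

-44


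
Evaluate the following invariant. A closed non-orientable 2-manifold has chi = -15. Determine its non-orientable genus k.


chi = 2 - k for closed non-orientable surfaces with k crosscaps.
-15 = 2 - k
k = 2 - (-15) = 17

17


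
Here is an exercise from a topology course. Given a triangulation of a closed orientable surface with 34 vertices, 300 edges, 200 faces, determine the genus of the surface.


chi = V - E + F = 34 - 300 + 200 = -66
For orientable closed surface: chi = 2 - 2g, so g = (2 - chi)/2.
g = (2 - (-66)) / 2 = 68 / 2 = 34

34


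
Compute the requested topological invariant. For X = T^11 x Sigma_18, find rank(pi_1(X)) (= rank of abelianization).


pi_1(A x B) = pi_1(A) x pi_1(B); rank of abelianization = b_1.
b_1(T^11) = 11, b_1(Sigma_18) = 2*18 = 36.
b_1(product) = 11 + 36 = 47

47


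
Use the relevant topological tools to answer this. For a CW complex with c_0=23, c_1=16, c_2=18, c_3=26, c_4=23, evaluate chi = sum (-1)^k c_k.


chi = sum_k (-1)^k c_k.
= (-1)^0*23 + (-1)^1*16 + (-1)^2*18 + (-1)^3*26 + (-1)^4*23
= (23) + (-16) + (18) + (-26) + (23)
= 22

22


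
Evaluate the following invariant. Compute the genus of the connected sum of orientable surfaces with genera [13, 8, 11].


Genus is additive under connected sum of orientable surfaces.
g = 13 + 8 + 11 = 32

32


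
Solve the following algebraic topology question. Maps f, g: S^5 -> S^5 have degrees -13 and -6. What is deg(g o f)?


Degree is multiplicative under composition: deg(g o f) = deg(g) * deg(f).
= -6 * -13 = 78

78


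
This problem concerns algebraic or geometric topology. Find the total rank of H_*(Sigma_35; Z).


For Sigma_35: b_0 = 1, b_1 = 2g = 70, b_2 = 1.
Total = 1 + 70 + 1 = 72

72


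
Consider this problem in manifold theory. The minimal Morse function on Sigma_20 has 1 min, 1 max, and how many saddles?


A perfect Morse function has m_k = b_k.
For Sigma_20: b_0=1, b_1=2g=40, b_2=1.
Saddles m_1 = 2g = 40

40


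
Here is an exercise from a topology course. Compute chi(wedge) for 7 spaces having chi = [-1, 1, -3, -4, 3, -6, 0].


chi(A v B) = chi(A) + chi(B) - 1 (one point identified).
For 7 spaces: chi = (sum chi_i) - (7 - 1).
sum = -10; chi = -10 - 6 = -16

-16


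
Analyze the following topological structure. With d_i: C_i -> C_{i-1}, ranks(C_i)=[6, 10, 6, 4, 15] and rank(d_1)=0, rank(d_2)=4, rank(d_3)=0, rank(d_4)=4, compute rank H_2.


rank H_k = rank(ker d_k) - rank(im d_{k+1}).
rank(ker d_2) = rank(C_2) - rank(d_2) = 6 - 4 = 2.
rank(im d_{2+1}) = 0.
rank H_2 = 2 - 0 = 2

2


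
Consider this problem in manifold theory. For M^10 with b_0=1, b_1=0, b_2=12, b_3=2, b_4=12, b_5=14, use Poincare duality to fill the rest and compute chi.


By Poincare duality b_k = b_{10-k}, so full Betti numbers: b_0=1, b_1=0, b_2=12, b_3=2, b_4=12, b_5=14, b_6=12, b_7=2, b_8=12, b_9=0, b_10=1.
chi = sum (-1)^k b_k = 32

32


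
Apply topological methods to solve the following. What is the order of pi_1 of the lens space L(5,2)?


pi_1(L(p,q)) = Z/pZ for any q coprime to p.
|pi_1(L(5,2))| = 5

5


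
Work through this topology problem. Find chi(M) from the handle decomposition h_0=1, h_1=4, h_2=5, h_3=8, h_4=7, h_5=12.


Handles of index k contribute (-1)^k to chi (same as CW cells).
chi = (1) + (-4) + (5) + (-8) + (7) + (-12) = -11

-11


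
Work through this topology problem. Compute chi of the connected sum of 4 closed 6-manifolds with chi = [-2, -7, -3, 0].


For n-manifolds: chi(A#B) = chi(A) + chi(B) - chi(S^6).
chi(S^6) = 1 + (-1)^6 = 2.
chi(#) = (sum chi_i) - (4-1)*chi(S^6) = -12 - 3*2 = -18

-18


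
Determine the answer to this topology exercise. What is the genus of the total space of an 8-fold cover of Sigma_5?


For an n-sheeted cover: chi(E) = n * chi(B).
chi(Sigma_5) = 2 - 2*5 = -8.
chi(E) = 8 * (-8) = -64.
genus(E) = (2 - chi(E))/2 = (2 - (-64))/2 = 66/2 = 33

33


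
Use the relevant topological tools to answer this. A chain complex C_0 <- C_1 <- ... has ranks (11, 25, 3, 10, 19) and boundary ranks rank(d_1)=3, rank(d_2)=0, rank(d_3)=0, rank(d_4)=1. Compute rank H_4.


rank H_k = rank(ker d_k) - rank(im d_{k+1}).
rank(ker d_4) = rank(C_4) - rank(d_4) = 19 - 1 = 18.
rank(im d_{4+1}) = 0.
rank H_4 = 18 - 0 = 18

18


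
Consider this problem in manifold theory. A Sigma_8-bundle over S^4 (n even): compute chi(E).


chi(S^4) = 2 (n even), chi(Sigma_8) = 2 - 2*8 = -14.
chi(E) = 2 * (-14) = -28

-28


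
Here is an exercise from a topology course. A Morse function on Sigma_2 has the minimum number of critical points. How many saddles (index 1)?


A perfect Morse function has m_k = b_k.
For Sigma_2: b_0=1, b_1=2g=4, b_2=1.
Saddles m_1 = 2g = 4

4


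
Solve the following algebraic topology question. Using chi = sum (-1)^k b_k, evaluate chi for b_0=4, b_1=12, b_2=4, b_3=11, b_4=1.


chi = sum_k (-1)^k b_k.
= (4) + (-12) + (4) + (-11) + (1)
= -14

-14


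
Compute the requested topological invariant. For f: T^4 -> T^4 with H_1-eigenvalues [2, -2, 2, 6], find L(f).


For a torus self-map: L(f) = det(I - A) where A acts on H_1.
L(f) = (1-2) * (1--2) * (1-2) * (1-6) = -1 * 3 * -1 * -5 = -15

-15


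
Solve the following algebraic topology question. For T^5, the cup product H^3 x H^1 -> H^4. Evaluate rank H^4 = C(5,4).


Cup product: H^p x H^q -> H^{p+q}; here p+q = 3+1 = 4.
rank H^k(T^n) = C(n,k).
C(5,4) = 5

5


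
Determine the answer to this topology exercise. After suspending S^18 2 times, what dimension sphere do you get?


Each suspension raises dimension by 1: Sigma S^n = S^{n+1}.
Sigma^2 S^18 = S^{18+2} = S^20

20


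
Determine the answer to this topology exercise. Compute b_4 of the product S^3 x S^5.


Each S^d has Poincare polynomial 1 + t^d.
The product S^3 x S^5 has Poincare polynomial prod(1+t^d_i).
Expanding: b_0=1, b_3=1, b_5=1, b_8=1.
b_4 = 0

0


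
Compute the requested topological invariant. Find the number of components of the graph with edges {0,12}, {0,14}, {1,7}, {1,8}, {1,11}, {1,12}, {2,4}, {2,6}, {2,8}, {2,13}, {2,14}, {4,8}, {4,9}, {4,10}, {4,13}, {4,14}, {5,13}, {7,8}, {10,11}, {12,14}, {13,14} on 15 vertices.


Run DFS/union-find over 15 vertices.
V = 15, E = 21.
Number of components = 2

2


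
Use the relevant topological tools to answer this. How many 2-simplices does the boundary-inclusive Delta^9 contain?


Delta^9 has 9+1 vertices. A 2-face is a choice of 2+1 vertices.
f_2 = C(9+1, 2+1) = C(10,3) = 120

120


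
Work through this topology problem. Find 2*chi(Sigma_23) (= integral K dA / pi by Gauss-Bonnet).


Gauss-Bonnet: integral K dA = 2*pi*chi(M).
chi(Sigma_23) = 2 - 2*23 = -44.
(integral K dA)/pi = 2*chi = 2*(-44) = -88

-88


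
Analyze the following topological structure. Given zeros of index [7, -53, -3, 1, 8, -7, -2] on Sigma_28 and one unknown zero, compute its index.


Poincare-Hopf: sum of indices = chi(M).
chi(Sigma_28) = 2 - 2*28 = -54.
Sum of known indices = -49.
x = chi - (sum known) = -54 - (-49) = -5

-5


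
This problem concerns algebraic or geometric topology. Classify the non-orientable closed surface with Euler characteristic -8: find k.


chi = 2 - k for closed non-orientable surfaces with k crosscaps.
-8 = 2 - k
k = 2 - (-8) = 10

10


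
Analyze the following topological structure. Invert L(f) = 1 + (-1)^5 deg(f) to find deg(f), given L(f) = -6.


L(f) = 1 + (-1)^5 deg(f) on S^5.
-6 = 1 + (-1)^5 * deg(f)
(-1)^5 * deg(f) = -7
deg(f) = 7

7


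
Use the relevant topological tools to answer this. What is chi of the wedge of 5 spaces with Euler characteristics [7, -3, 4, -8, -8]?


chi(A v B) = chi(A) + chi(B) - 1 (one point identified).
For 5 spaces: chi = (sum chi_i) - (5 - 1).
sum = -8; chi = -8 - 4 = -12

-12


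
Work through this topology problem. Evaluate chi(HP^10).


HP^10 has one cell in each dimension 0, 4, ..., 4*10 (10+1 cells, all even-dim).
chi = 10 + 1 = 11

11


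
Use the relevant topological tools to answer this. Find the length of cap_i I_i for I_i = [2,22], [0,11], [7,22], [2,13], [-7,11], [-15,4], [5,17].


Intersection = [max(a_i), min(b_i)] = [7, 4].
Since 7 > 4, the intersection is empty.
Length = 0

0


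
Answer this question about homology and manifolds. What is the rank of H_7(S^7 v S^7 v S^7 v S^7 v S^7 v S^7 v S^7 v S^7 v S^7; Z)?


For a wedge of spheres, H_k (k>0) is free on one generator per sphere of dimension k.
Spheres of dimension 7: count = 9.
b_7 = 9

9


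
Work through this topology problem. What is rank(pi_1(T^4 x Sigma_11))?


pi_1(A x B) = pi_1(A) x pi_1(B); rank of abelianization = b_1.
b_1(T^4) = 4, b_1(Sigma_11) = 2*11 = 22.
b_1(product) = 4 + 22 = 26

26


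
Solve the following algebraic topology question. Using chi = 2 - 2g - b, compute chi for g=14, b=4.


For a compact orientable surface with genus g and b boundary components: chi = 2 - 2g - b.
chi = 2 - 2*14 - 4 = 2 - 28 - 4 = -30

-30


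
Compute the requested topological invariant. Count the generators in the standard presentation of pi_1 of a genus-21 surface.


Standard presentation: pi_1(Sigma_g) = <a_1,b_1,...,a_g,b_g | [a_1,b_1]...[a_g,b_g] = 1>.
Number of generators = 2g = 2*21 = 42

42


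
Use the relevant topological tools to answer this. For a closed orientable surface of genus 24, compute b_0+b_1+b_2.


For Sigma_24: b_0 = 1, b_1 = 2g = 48, b_2 = 1.
Total = 1 + 48 + 1 = 50

50


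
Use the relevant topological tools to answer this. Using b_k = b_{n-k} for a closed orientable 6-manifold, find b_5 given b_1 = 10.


Poincare duality for closed orientable n-manifolds: b_k = b_{n-k}.
Here n = 6, so b_5 = b_1 = 10

10


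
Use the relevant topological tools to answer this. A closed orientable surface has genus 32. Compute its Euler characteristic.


For a closed orientable surface of genus g: chi = 2 - 2g.
Here g = 32.
chi = 2 - 2*32 = 2 - 64 = -62

-62
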